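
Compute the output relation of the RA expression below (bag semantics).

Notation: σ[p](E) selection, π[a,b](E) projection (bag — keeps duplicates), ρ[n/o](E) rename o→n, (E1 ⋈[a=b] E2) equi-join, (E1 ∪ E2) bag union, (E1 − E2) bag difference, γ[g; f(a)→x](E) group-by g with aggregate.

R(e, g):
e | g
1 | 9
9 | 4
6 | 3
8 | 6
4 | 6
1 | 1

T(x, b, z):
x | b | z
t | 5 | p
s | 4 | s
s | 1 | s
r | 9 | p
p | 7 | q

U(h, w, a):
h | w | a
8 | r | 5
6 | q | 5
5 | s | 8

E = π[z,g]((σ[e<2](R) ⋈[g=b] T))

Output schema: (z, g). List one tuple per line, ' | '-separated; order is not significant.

Row counts bottom-up:
  R → 6
  σ[e<2](R) → 2
  T → 5
  (σ[e<2](R) ⋈[g=b] T) → 2
  π[z,g]((σ[e<2](R) ⋈[g=b] T)) → 2

== RESULT ==
z | g
p | 9
s | 1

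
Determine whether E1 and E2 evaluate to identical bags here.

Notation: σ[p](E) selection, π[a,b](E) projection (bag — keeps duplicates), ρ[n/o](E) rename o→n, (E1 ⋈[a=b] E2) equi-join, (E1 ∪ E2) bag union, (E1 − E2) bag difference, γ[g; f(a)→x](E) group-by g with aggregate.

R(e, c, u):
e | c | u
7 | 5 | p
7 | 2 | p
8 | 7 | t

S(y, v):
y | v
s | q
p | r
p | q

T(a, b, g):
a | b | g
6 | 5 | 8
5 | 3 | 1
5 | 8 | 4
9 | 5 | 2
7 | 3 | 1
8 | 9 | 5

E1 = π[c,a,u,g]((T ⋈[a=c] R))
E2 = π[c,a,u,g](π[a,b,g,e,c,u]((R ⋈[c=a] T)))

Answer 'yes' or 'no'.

E1 stepwise |·|:
  T → 6
  R → 3
  (T ⋈[a=c] R) → 3
  π[c,a,u,g]((T ⋈[a=c] R)) → 3
E2 stepwise |·|:
  R → 3
  T → 6
  (R ⋈[c=a] T) → 3
  π[a,b,g,e,c,u]((R ⋈[c=a] T)) → 3
  π[c,a,u,g](π[a,b,g,e,c,u]((R ⋈[c=a] T))) → 3

E1 and E2 produce the same multiset:
c | a | u | g
5 | 5 | p | 1
5 | 5 | p | 4
7 | 7 | t | 1

yes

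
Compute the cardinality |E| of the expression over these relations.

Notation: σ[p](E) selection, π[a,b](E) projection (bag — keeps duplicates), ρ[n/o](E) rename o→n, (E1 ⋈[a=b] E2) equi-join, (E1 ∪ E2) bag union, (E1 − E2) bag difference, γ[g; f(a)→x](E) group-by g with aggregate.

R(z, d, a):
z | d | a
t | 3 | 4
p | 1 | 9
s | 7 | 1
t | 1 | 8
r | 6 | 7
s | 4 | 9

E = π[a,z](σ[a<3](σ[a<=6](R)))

Stepwise |·|:
  R → 6
  σ[a<=6](R) → 2
  σ[a<3](σ[a<=6](R)) → 1
  π[a,z](σ[a<3](σ[a<=6](R))) → 1

|E| = 1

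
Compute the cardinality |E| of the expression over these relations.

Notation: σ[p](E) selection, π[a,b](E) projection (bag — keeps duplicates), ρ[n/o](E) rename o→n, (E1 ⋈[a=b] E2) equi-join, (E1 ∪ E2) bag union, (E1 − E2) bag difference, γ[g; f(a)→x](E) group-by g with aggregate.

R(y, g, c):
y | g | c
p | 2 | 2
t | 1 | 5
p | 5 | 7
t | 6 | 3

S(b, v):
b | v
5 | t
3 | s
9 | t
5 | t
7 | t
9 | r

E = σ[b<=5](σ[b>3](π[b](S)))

Stepwise |·|:
  S → 6
  π[b](S) → 6
  σ[b>3](π[b](S)) → 5
  σ[b<=5](σ[b>3](π[b](S))) → 2

|E| = 2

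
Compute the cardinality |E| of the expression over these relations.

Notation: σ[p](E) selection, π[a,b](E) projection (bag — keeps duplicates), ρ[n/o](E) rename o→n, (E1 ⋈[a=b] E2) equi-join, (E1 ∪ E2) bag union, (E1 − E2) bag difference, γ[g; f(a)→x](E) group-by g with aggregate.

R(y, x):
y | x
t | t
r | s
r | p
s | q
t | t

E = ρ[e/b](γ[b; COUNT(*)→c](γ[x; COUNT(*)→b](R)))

Row counts bottom-up:
  R → 5
  γ[x; COUNT(*)→b](R) → 4
  γ[b; COUNT(*)→c](γ[x; COUNT(*)→b](R)) → 2
  ρ[e/b](γ[b; COUNT(*)→c](γ[x; COUNT(*)→b](R))) → 2

|E| = 2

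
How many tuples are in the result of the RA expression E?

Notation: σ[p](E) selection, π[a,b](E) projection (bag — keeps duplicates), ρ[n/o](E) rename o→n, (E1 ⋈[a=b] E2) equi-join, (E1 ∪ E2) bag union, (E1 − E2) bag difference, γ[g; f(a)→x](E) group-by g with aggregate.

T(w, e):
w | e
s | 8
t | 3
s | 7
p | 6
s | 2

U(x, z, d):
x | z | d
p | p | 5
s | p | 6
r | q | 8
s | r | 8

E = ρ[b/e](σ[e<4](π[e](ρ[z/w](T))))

Subexpression sizes:
  T → 5
  ρ[z/w](T) → 5
  π[e](ρ[z/w](T)) → 5
  σ[e<4](π[e](ρ[z/w](T))) → 2
  ρ[b/e](σ[e<4](π[e](ρ[z/w](T)))) → 2

|E| = 2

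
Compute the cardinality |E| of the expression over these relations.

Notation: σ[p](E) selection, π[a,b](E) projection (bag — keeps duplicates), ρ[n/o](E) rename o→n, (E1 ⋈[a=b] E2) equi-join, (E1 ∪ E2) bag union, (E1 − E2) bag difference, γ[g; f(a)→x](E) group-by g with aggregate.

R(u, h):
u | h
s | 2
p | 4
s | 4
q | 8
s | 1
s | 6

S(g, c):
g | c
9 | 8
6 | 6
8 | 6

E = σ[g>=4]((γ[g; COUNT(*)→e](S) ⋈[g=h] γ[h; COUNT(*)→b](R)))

Per-node cardinality:
  S → 3
  γ[g; COUNT(*)→e](S) → 3
  R → 6
  γ[h; COUNT(*)→b](R) → 5
  (γ[g; COUNT(*)→e](S) ⋈[g=h] γ[h; COUNT(*)→b](R)) → 2
  σ[g>=4]((γ[g; COUNT(*)→e](S) ⋈[g=h] γ[h; COUNT(*)→b](R))) → 2

|E| = 2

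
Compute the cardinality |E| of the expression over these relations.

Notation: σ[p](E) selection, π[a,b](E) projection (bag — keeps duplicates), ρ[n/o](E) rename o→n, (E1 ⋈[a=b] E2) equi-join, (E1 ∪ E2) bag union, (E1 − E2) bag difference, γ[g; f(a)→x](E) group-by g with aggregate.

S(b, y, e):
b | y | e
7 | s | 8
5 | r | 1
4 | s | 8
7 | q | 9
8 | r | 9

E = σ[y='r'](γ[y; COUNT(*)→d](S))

Stepwise |·|:
  S → 5
  γ[y; COUNT(*)→d](S) → 3
  σ[y='r'](γ[y; COUNT(*)→d](S)) → 1

|E| = 1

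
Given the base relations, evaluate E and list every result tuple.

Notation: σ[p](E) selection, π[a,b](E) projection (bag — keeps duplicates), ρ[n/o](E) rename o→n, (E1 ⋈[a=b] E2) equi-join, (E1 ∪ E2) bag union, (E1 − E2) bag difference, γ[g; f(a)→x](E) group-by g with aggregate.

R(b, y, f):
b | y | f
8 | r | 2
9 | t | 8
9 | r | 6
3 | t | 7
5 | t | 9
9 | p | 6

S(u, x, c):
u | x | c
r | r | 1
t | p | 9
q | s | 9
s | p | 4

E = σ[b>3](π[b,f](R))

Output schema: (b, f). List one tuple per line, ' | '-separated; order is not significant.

Row counts bottom-up:
  R → 6
  π[b,f](R) → 6
  σ[b>3](π[b,f](R)) → 5

== RESULT ==
b | f
5 | 9
8 | 2
9 | 6
9 | 6
9 | 8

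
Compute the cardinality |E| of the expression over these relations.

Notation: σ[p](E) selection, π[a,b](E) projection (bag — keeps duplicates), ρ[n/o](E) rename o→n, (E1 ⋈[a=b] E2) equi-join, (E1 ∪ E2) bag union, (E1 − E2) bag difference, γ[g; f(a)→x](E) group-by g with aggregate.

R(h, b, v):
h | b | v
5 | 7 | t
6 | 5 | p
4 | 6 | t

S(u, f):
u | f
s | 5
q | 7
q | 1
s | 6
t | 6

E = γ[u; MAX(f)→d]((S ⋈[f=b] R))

Stepwise |·|:
  S → 5
  R → 3
  (S ⋈[f=b] R) → 4
  γ[u; MAX(f)→d]((S ⋈[f=b] R)) → 3

|E| = 3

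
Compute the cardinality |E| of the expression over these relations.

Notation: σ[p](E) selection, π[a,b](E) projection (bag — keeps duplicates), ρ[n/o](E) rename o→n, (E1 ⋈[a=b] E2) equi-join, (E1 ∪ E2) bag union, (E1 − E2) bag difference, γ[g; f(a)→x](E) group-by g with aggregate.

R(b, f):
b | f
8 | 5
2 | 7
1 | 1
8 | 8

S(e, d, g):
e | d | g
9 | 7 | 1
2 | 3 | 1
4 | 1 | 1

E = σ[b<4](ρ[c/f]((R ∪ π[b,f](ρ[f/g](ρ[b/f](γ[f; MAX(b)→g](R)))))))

Per-node cardinality:
  R → 4
  R → 4
  γ[f; MAX(b)→g](R) → 4
  ρ[b/f](γ[f; MAX(b)→g](R)) → 4
  ρ[f/g](ρ[b/f](γ[f; MAX(b)→g](R))) → 4
  π[b,f](ρ[f/g](ρ[b/f](γ[f; MAX(b)→g](R)))) → 4
  (R ∪ π[b,f](ρ[f/g](ρ[b/f](γ[f; MAX(b)→g](R))))) → 8
  ρ[c/f]((R ∪ π[b,f](ρ[f/g](ρ[b/f](γ[f; MAX(b)→g](R)))))) → 8
  σ[b<4](ρ[c/f]((R ∪ π[b,f](ρ[f/g](ρ[b/f](γ[f; MAX(b)→g](R))))))) → 3

|E| = 3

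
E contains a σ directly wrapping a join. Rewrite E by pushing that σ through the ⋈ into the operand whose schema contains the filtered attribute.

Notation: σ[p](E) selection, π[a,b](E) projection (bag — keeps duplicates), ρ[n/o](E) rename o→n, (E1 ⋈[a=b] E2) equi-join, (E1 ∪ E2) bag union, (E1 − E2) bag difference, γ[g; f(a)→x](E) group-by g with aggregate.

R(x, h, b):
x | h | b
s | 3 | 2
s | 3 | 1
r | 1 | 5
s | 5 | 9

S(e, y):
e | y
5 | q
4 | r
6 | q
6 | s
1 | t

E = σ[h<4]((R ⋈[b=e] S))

σ filters on h, owned by the left side.
E' = (σ[h<4](R) ⋈[b=e] S)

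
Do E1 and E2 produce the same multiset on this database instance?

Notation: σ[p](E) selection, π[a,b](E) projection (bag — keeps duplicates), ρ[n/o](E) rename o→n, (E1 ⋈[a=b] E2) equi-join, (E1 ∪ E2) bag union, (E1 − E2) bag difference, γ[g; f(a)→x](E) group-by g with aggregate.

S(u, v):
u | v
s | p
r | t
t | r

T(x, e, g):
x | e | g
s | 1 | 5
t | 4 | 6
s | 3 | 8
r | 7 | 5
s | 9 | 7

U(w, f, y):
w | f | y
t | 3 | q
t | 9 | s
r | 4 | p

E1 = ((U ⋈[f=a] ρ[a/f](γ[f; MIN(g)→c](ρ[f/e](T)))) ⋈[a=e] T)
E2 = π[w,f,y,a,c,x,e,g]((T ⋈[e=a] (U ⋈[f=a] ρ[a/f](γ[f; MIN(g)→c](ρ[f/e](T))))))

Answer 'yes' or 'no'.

E1 row counts bottom-up:
  U → 3
  T → 5
  ρ[f/e](T) → 5
  γ[f; MIN(g)→c](ρ[f/e](T)) → 5
  ρ[a/f](γ[f; MIN(g)→c](ρ[f/e](T))) → 5
  (U ⋈[f=a] ρ[a/f](γ[f; MIN(g)→c](ρ[f/e](T)))) → 3
  T → 5
  ((U ⋈[f=a] ρ[a/f](γ[f; MIN(g)→c](ρ[f/e](T)))) ⋈[a=e] T) → 3
E2 row counts bottom-up:
  T → 5
  U → 3
  T → 5
  ρ[f/e](T) → 5
  γ[f; MIN(g)→c](ρ[f/e](T)) → 5
  ρ[a/f](γ[f; MIN(g)→c](ρ[f/e](T))) → 5
  (U ⋈[f=a] ρ[a/f](γ[f; MIN(g)→c](ρ[f/e](T)))) → 3
  (T ⋈[e=a] (U ⋈[f=a] ρ[a/f](γ[f; MIN(g)→c](ρ[f/e](T))))) → 3
  π[w,f,y,a,c,x,e,g]((T ⋈[e=a] (U ⋈[f=a] ρ[a/f](γ[f; MIN(g)→c](ρ[f/e](T)))))) → 3

E1 and E2 produce the same multiset:
w | f | y | a | c | x | e | g
r | 4 | p | 4 | 6 | t | 4 | 6
t | 3 | q | 3 | 8 | s | 3 | 8
t | 9 | s | 9 | 7 | s | 9 | 7

yes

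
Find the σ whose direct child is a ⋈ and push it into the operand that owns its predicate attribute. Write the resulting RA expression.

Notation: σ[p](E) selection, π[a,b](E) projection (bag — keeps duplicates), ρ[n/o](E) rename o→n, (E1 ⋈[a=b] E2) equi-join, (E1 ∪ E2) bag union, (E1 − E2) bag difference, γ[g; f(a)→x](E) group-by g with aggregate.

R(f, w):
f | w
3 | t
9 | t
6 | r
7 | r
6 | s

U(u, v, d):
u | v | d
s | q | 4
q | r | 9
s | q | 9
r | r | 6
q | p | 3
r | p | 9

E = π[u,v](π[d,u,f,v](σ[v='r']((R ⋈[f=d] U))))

σ filters on v, owned by the right side.
E' = π[u,v](π[d,u,f,v]((R ⋈[f=d] σ[v='r'](U))))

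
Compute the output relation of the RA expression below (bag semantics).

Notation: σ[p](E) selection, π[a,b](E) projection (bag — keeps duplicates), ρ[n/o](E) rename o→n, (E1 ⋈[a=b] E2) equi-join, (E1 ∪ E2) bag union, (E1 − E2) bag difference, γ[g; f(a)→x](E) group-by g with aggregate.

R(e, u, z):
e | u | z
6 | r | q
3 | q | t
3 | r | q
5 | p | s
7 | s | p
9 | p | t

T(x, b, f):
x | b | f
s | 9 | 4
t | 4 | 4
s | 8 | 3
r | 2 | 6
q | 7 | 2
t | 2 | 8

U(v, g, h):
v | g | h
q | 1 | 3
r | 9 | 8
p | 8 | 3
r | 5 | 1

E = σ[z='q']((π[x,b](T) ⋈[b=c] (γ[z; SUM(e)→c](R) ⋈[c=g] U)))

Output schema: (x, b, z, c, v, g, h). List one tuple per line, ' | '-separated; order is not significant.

Stepwise |·|:
  T → 6
  π[x,b](T) → 6
  R → 6
  γ[z; SUM(e)→c](R) → 4
  U → 4
  (γ[z; SUM(e)→c](R) ⋈[c=g] U) → 2
  (π[x,b](T) ⋈[b=c] (γ[z; SUM(e)→c](R) ⋈[c=g] U)) → 1
  σ[z='q']((π[x,b](T) ⋈[b=c] (γ[z; SUM(e)→c](R) ⋈[c=g] U))) → 1

== RESULT ==
x | b | z | c | v | g | h
s | 9 | q | 9 | r | 9 | 8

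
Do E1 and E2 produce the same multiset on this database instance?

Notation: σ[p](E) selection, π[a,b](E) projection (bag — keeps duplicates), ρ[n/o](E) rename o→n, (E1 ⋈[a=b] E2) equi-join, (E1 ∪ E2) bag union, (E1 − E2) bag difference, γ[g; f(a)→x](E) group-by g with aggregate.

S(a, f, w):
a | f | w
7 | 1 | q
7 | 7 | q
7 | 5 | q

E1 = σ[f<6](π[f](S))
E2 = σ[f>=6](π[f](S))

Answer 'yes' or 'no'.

E1 subexpression sizes:
  S → 3
  π[f](S) → 3
  σ[f<6](π[f](S)) → 2
E2 subexpression sizes:
  S → 3
  π[f](S) → 3
  σ[f>=6](π[f](S)) → 1

E1 result:
f
1
5
E2 result:
f
7
Witness: (1,) appears 1× in E1 but 0× in E2.

no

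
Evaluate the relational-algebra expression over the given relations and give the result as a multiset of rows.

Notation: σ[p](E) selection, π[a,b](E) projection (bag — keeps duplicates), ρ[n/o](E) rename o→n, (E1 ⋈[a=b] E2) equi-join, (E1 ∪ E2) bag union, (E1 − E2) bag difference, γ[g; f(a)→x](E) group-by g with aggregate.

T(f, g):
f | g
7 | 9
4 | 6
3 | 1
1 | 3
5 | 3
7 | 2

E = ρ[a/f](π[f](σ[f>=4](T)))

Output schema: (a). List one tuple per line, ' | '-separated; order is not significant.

Row counts bottom-up:
  T → 6
  σ[f>=4](T) → 4
  π[f](σ[f>=4](T)) → 4
  ρ[a/f](π[f](σ[f>=4](T))) → 4

== RESULT ==
a
4
5
7
7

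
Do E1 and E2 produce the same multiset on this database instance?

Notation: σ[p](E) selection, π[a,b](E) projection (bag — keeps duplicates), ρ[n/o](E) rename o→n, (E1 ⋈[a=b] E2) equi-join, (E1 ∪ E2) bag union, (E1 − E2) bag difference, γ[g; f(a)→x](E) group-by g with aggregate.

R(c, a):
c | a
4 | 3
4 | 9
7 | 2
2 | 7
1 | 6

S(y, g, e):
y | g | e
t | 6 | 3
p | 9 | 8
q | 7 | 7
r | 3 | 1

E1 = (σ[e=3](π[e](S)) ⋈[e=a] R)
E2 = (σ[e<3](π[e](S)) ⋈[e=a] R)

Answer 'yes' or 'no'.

E1 row counts bottom-up:
  S → 4
  π[e](S) → 4
  σ[e=3](π[e](S)) → 1
  R → 5
  (σ[e=3](π[e](S)) ⋈[e=a] R) → 1
E2 row counts bottom-up:
  S → 4
  π[e](S) → 4
  σ[e<3](π[e](S)) → 1
  R → 5
  (σ[e<3](π[e](S)) ⋈[e=a] R) → 0

E1 result:
e | c | a
3 | 4 | 3
E2 result:
e | c | a
(0 rows)
Witness: (3, 4, 3) appears 1× in E1 but 0× in E2.

no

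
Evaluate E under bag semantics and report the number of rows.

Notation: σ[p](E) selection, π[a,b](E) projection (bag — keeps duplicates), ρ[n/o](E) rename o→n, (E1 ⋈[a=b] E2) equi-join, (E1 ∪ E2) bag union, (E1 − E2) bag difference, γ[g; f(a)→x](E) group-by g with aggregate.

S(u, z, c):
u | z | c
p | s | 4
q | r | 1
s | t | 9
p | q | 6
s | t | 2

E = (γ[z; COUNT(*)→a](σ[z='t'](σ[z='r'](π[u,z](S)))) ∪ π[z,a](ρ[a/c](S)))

Row counts bottom-up:
  S → 5
  π[u,z](S) → 5
  σ[z='r'](π[u,z](S)) → 1
  σ[z='t'](σ[z='r'](π[u,z](S))) → 0
  γ[z; COUNT(*)→a](σ[z='t'](σ[z='r'](π[u,z](S)))) → 0
  S → 5
  ρ[a/c](S) → 5
  π[z,a](ρ[a/c](S)) → 5
  (γ[z; COUNT(*)→a](σ[z='t'](σ[z='r'](π[u,z](S)))) ∪ π[z,a](ρ[a/c](S))) → 5

|E| = 5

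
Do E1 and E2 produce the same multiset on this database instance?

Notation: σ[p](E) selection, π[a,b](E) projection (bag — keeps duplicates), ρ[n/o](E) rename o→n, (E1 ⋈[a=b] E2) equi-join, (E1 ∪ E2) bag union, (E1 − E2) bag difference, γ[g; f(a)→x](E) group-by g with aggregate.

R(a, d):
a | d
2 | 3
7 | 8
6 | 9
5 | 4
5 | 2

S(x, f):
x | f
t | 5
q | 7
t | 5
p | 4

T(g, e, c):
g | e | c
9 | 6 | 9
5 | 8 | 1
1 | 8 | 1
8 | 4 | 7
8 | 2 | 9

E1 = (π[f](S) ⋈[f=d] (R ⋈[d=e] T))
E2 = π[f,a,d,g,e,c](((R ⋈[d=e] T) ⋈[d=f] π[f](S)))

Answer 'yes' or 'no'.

E1 subexpression sizes:
  S → 4
  π[f](S) → 4
  R → 5
  T → 5
  (R ⋈[d=e] T) → 4
  (π[f](S) ⋈[f=d] (R ⋈[d=e] T)) → 1
E2 subexpression sizes:
  R → 5
  T → 5
  (R ⋈[d=e] T) → 4
  S → 4
  π[f](S) → 4
  ((R ⋈[d=e] T) ⋈[d=f] π[f](S)) → 1
  π[f,a,d,g,e,c](((R ⋈[d=e] T) ⋈[d=f] π[f](S))) → 1

E1 and E2 produce the same multiset:
f | a | d | g | e | c
4 | 5 | 4 | 8 | 4 | 7

yes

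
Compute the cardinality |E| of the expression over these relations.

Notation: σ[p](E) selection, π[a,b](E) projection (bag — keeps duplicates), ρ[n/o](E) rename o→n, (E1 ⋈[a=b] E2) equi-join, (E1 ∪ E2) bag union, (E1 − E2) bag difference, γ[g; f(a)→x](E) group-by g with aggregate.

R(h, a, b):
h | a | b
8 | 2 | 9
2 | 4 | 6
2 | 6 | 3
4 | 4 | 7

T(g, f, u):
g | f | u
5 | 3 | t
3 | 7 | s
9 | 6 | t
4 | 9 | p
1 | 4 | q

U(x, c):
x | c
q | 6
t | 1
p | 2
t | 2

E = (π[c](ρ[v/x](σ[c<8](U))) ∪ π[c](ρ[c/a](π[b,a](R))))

Stepwise |·|:
  U → 4
  σ[c<8](U) → 4
  ρ[v/x](σ[c<8](U)) → 4
  π[c](ρ[v/x](σ[c<8](U))) → 4
  R → 4
  π[b,a](R) → 4
  ρ[c/a](π[b,a](R)) → 4
  π[c](ρ[c/a](π[b,a](R))) → 4
  (π[c](ρ[v/x](σ[c<8](U))) ∪ π[c](ρ[c/a](π[b,a](R)))) → 8

|E| = 8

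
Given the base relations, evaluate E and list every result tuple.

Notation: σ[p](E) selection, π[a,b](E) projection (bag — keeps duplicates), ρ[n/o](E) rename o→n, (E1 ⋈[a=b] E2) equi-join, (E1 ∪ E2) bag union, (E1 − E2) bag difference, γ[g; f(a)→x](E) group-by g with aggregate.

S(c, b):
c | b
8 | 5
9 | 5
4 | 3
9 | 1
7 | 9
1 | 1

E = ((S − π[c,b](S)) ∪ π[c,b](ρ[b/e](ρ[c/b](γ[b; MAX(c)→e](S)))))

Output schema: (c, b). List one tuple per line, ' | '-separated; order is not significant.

Per-node cardinality:
  S → 6
  S → 6
  π[c,b](S) → 6
  (S − π[c,b](S)) → 0
  S → 6
  γ[b; MAX(c)→e](S) → 4
  ρ[c/b](γ[b; MAX(c)→e](S)) → 4
  ρ[b/e](ρ[c/b](γ[b; MAX(c)→e](S))) → 4
  π[c,b](ρ[b/e](ρ[c/b](γ[b; MAX(c)→e](S)))) → 4
  ((S − π[c,b](S)) ∪ π[c,b](ρ[b/e](ρ[c/b](γ[b; MAX(c)→e](S))))) → 4

== RESULT ==
c | b
1 | 9
3 | 4
5 | 9
9 | 7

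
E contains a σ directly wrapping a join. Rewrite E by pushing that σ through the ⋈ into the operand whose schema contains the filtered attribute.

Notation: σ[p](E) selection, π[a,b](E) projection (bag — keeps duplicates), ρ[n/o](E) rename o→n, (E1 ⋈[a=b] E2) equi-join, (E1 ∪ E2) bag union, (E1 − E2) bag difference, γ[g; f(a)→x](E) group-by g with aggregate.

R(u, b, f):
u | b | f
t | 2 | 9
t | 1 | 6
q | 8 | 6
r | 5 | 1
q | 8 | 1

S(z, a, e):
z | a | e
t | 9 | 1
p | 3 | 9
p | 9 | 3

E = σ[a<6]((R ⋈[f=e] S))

σ filters on a, owned by the right side.
E' = (R ⋈[f=e] σ[a<6](S))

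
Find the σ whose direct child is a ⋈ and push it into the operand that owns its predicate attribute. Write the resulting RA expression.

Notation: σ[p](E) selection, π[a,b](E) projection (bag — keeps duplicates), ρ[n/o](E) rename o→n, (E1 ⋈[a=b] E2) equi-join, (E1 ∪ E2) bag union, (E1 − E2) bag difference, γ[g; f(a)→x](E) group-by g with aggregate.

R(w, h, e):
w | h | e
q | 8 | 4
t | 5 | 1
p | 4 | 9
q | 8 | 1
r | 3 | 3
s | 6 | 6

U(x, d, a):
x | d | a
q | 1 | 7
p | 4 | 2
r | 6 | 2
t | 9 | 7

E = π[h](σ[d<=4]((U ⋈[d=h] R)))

σ filters on d, owned by the left side.
E' = π[h]((σ[d<=4](U) ⋈[d=h] R))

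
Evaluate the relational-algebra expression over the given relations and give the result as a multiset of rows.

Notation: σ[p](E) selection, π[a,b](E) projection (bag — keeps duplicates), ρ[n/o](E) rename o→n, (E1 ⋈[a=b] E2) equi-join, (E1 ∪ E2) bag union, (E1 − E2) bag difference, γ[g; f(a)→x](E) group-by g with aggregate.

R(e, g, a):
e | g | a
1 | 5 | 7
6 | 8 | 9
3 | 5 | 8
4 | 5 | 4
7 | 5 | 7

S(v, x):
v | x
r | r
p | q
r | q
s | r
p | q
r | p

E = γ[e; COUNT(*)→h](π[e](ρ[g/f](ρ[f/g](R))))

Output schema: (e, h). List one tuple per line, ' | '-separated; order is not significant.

Per-node cardinality:
  R → 5
  ρ[f/g](R) → 5
  ρ[g/f](ρ[f/g](R)) → 5
  π[e](ρ[g/f](ρ[f/g](R))) → 5
  γ[e; COUNT(*)→h](π[e](ρ[g/f](ρ[f/g](R)))) → 5

== RESULT ==
e | h
1 | 1
3 | 1
4 | 1
6 | 1
7 | 1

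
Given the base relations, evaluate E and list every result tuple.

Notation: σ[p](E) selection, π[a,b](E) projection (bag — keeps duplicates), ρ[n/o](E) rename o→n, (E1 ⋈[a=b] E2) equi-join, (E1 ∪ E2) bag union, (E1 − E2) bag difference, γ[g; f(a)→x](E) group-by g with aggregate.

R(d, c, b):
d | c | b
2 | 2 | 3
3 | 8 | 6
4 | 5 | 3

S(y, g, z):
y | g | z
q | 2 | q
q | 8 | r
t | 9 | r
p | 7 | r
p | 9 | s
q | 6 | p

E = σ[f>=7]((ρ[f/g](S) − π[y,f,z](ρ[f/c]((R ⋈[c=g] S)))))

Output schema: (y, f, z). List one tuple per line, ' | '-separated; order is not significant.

Per-node cardinality:
  S → 6
  ρ[f/g](S) → 6
  R → 3
  S → 6
  (R ⋈[c=g] S) → 2
  ρ[f/c]((R ⋈[c=g] S)) → 2
  π[y,f,z](ρ[f/c]((R ⋈[c=g] S))) → 2
  (ρ[f/g](S) − π[y,f,z](ρ[f/c]((R ⋈[c=g] S)))) → 4
  σ[f>=7]((ρ[f/g](S) − π[y,f,z](ρ[f/c]((R ⋈[c=g] S))))) → 3

== RESULT ==
y | f | z
p | 7 | r
p | 9 | s
t | 9 | r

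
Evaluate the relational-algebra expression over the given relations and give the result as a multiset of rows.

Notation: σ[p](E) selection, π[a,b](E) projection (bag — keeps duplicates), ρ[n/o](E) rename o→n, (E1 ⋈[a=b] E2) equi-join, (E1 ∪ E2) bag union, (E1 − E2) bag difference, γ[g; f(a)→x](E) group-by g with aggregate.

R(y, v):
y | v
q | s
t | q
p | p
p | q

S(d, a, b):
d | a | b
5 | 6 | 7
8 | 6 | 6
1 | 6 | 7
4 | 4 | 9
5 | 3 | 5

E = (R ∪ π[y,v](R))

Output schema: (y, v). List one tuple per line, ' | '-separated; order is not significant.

Row counts bottom-up:
  R → 4
  R → 4
  π[y,v](R) → 4
  (R ∪ π[y,v](R)) → 8

== RESULT ==
y | v
p | p
p | p
p | q
p | q
q | s
q | s
t | q
t | q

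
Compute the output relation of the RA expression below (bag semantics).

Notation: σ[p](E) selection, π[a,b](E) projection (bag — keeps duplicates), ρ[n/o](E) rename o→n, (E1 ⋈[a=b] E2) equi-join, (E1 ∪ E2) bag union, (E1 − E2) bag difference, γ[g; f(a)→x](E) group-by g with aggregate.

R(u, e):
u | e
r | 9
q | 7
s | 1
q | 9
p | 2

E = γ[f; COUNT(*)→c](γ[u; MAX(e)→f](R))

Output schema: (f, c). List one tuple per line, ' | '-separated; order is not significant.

Subexpression sizes:
  R → 5
  γ[u; MAX(e)→f](R) → 4
  γ[f; COUNT(*)→c](γ[u; MAX(e)→f](R)) → 3

== RESULT ==
f | c
1 | 1
2 | 1
9 | 2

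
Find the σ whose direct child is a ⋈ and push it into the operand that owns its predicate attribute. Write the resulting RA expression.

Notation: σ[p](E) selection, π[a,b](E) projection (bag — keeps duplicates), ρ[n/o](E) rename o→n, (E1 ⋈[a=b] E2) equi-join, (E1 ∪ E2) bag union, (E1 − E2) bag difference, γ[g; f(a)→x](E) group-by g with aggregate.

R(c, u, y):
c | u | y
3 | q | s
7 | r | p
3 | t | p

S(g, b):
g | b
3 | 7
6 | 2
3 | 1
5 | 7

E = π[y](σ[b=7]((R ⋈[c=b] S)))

σ filters on b, owned by the right side.
E' = π[y]((R ⋈[c=b] σ[b=7](S)))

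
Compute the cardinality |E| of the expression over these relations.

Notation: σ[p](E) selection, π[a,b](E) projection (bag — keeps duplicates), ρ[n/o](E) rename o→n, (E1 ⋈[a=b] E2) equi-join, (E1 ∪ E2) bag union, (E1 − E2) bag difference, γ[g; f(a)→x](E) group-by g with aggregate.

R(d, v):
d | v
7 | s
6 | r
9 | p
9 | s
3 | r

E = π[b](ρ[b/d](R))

Stepwise |·|:
  R → 5
  ρ[b/d](R) → 5
  π[b](ρ[b/d](R)) → 5

|E| = 5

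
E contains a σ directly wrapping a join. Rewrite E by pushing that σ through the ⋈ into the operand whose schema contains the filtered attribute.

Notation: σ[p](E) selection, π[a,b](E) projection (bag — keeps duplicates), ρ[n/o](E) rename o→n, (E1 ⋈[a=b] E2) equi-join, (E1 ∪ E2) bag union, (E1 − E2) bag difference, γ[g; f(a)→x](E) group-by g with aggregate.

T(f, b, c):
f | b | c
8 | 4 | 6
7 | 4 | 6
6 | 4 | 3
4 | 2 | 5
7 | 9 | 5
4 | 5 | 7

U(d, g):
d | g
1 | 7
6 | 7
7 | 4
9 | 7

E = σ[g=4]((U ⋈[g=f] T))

σ filters on g, owned by the left side.
E' = (σ[g=4](U) ⋈[g=f] T)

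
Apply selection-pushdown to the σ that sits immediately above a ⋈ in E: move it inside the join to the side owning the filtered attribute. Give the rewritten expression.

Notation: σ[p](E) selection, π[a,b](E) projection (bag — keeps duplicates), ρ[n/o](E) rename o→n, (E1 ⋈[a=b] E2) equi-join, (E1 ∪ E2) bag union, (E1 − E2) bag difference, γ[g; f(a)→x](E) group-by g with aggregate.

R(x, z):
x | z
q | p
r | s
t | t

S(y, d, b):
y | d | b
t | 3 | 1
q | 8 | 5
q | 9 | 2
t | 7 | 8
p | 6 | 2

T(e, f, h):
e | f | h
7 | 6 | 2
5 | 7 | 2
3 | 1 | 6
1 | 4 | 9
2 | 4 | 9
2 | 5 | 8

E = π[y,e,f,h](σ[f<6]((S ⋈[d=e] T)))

σ filters on f, owned by the right side.
E' = π[y,e,f,h]((S ⋈[d=e] σ[f<6](T)))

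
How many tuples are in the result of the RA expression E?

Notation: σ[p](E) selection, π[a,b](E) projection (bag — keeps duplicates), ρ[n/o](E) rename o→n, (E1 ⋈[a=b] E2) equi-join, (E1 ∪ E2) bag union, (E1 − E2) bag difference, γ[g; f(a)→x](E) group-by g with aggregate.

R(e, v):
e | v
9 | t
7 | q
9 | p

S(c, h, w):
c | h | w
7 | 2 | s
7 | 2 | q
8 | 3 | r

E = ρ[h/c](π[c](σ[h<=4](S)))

Stepwise |·|:
  S → 3
  σ[h<=4](S) → 3
  π[c](σ[h<=4](S)) → 3
  ρ[h/c](π[c](σ[h<=4](S))) → 3

|E| = 3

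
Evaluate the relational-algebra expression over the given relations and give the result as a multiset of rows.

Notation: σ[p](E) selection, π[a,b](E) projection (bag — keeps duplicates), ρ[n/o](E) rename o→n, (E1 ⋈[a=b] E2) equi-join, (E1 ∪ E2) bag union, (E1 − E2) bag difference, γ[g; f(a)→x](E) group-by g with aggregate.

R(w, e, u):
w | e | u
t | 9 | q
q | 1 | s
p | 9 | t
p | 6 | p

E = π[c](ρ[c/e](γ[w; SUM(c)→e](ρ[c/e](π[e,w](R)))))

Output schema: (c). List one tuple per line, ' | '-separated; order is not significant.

Subexpression sizes:
  R → 4
  π[e,w](R) → 4
  ρ[c/e](π[e,w](R)) → 4
  γ[w; SUM(c)→e](ρ[c/e](π[e,w](R))) → 3
  ρ[c/e](γ[w; SUM(c)→e](ρ[c/e](π[e,w](R)))) → 3
  π[c](ρ[c/e](γ[w; SUM(c)→e](ρ[c/e](π[e,w](R))))) → 3

== RESULT ==
c
1
9
15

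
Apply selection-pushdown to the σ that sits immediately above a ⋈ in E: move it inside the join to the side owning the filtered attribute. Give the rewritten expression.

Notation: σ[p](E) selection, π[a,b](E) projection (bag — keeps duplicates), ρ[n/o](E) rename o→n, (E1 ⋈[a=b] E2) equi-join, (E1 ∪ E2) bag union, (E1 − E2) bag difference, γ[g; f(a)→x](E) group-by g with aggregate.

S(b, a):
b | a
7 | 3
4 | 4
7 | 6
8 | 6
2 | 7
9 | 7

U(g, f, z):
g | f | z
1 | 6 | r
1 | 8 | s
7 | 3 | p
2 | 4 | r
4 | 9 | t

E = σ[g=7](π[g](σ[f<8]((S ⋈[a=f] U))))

σ filters on f, owned by the right side.
E' = σ[g=7](π[g]((S ⋈[a=f] σ[f<8](U))))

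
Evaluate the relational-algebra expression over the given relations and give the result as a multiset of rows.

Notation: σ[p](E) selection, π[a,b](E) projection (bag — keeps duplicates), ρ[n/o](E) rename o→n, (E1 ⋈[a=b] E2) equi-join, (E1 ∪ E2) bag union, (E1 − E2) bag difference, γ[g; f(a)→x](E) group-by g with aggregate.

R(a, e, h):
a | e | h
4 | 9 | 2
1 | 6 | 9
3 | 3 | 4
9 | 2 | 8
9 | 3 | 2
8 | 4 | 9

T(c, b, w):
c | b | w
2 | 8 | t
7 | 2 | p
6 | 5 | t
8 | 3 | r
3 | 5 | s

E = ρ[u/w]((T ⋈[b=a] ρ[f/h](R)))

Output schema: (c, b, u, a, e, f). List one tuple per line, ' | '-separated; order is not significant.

Per-node cardinality:
  T → 5
  R → 6
  ρ[f/h](R) → 6
  (T ⋈[b=a] ρ[f/h](R)) → 2
  ρ[u/w]((T ⋈[b=a] ρ[f/h](R))) → 2

== RESULT ==
c | b | u | a | e | f
2 | 8 | t | 8 | 4 | 9
8 | 3 | r | 3 | 3 | 4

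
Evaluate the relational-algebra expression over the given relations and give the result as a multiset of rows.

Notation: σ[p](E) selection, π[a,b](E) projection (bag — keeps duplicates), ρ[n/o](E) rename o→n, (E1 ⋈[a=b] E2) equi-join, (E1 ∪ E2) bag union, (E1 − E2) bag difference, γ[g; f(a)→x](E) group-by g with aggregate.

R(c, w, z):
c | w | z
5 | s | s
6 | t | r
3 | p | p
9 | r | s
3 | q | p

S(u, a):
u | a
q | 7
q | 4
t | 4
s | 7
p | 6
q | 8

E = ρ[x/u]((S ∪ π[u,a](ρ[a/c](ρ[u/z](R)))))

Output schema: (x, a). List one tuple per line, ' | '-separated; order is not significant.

Subexpression sizes:
  S → 6
  R → 5
  ρ[u/z](R) → 5
  ρ[a/c](ρ[u/z](R)) → 5
  π[u,a](ρ[a/c](ρ[u/z](R))) → 5
  (S ∪ π[u,a](ρ[a/c](ρ[u/z](R)))) → 11
  ρ[x/u]((S ∪ π[u,a](ρ[a/c](ρ[u/z](R))))) → 11

== RESULT ==
x | a
p | 3
p | 3
p | 6
q | 4
q | 7
q | 8
r | 6
s | 5
s | 7
s | 9
t | 4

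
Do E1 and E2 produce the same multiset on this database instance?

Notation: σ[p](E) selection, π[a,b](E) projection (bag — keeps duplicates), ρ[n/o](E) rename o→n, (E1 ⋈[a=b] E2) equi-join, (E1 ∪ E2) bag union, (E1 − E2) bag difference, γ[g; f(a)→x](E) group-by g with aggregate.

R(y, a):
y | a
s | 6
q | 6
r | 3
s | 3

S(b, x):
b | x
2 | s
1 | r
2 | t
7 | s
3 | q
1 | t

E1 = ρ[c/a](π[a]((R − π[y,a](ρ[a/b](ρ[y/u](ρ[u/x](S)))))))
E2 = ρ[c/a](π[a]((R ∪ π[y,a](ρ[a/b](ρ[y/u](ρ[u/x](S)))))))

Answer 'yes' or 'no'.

E1 per-node cardinality:
  R → 4
  S → 6
  ρ[u/x](S) → 6
  ρ[y/u](ρ[u/x](S)) → 6
  ρ[a/b](ρ[y/u](ρ[u/x](S))) → 6
  π[y,a](ρ[a/b](ρ[y/u](ρ[u/x](S)))) → 6
  (R − π[y,a](ρ[a/b](ρ[y/u](ρ[u/x](S))))) → 4
  π[a]((R − π[y,a](ρ[a/b](ρ[y/u](ρ[u/x](S)))))) → 4
  ρ[c/a](π[a]((R − π[y,a](ρ[a/b](ρ[y/u](ρ[u/x](S))))))) → 4
E2 per-node cardinality:
  R → 4
  S → 6
  ρ[u/x](S) → 6
  ρ[y/u](ρ[u/x](S)) → 6
  ρ[a/b](ρ[y/u](ρ[u/x](S))) → 6
  π[y,a](ρ[a/b](ρ[y/u](ρ[u/x](S)))) → 6
  (R ∪ π[y,a](ρ[a/b](ρ[y/u](ρ[u/x](S))))) → 10
  π[a]((R ∪ π[y,a](ρ[a/b](ρ[y/u](ρ[u/x](S)))))) → 10
  ρ[c/a](π[a]((R ∪ π[y,a](ρ[a/b](ρ[y/u](ρ[u/x](S))))))) → 10

E1 result:
c
3
3
6
6
E2 result:
c
1
1
2
2
3
3
3
6
6
7
Witness: (1,) appears 0× in E1 but 2× in E2.

no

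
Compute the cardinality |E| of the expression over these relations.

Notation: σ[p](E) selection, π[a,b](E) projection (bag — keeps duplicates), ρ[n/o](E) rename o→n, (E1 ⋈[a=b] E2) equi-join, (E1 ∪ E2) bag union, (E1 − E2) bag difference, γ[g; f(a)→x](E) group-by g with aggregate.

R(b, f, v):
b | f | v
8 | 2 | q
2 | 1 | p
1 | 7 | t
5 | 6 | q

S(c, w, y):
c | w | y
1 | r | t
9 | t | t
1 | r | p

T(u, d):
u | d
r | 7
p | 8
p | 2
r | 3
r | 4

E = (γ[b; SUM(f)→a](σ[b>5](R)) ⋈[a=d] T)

Subexpression sizes:
  R → 4
  σ[b>5](R) → 1
  γ[b; SUM(f)→a](σ[b>5](R)) → 1
  T → 5
  (γ[b; SUM(f)→a](σ[b>5](R)) ⋈[a=d] T) → 1

|E| = 1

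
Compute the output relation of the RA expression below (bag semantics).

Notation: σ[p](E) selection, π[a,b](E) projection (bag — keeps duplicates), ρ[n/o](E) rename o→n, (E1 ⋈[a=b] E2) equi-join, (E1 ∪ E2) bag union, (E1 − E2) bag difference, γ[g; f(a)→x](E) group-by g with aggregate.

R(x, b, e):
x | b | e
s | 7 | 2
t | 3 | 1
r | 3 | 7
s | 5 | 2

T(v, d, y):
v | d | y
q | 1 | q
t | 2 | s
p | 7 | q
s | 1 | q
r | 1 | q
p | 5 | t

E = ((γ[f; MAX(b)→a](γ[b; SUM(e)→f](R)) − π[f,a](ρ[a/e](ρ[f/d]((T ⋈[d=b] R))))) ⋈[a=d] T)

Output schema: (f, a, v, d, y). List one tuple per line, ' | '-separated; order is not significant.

Stepwise |·|:
  R → 4
  γ[b; SUM(e)→f](R) → 3
  γ[f; MAX(b)→a](γ[b; SUM(e)→f](R)) → 2
  T → 6
  R → 4
  (T ⋈[d=b] R) → 2
  ρ[f/d]((T ⋈[d=b] R)) → 2
  ρ[a/e](ρ[f/d]((T ⋈[d=b] R))) → 2
  π[f,a](ρ[a/e](ρ[f/d]((T ⋈[d=b] R)))) → 2
  (γ[f; MAX(b)→a](γ[b; SUM(e)→f](R)) − π[f,a](ρ[a/e](ρ[f/d]((T ⋈[d=b] R))))) → 2
  T → 6
  ((γ[f; MAX(b)→a](γ[b; SUM(e)→f](R)) − π[f,a](ρ[a/e](ρ[f/d]((T ⋈[d=b] R))))) ⋈[a=d] T) → 1

== RESULT ==
f | a | v | d | y
2 | 7 | p | 7 | q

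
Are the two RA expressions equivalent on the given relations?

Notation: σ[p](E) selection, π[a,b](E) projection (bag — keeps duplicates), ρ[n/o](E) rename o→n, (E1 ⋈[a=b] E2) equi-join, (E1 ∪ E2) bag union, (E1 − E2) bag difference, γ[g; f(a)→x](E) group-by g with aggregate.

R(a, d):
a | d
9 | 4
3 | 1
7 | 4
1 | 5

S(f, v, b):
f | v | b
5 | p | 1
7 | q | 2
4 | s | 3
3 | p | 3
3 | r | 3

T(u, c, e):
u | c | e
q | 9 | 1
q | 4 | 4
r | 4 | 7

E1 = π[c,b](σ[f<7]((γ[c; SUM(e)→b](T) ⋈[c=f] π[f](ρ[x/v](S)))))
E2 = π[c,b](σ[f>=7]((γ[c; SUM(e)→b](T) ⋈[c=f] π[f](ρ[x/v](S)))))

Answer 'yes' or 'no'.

E1 stepwise |·|:
  T → 3
  γ[c; SUM(e)→b](T) → 2
  S → 5
  ρ[x/v](S) → 5
  π[f](ρ[x/v](S)) → 5
  (γ[c; SUM(e)→b](T) ⋈[c=f] π[f](ρ[x/v](S))) → 1
  σ[f<7]((γ[c; SUM(e)→b](T) ⋈[c=f] π[f](ρ[x/v](S)))) → 1
  π[c,b](σ[f<7]((γ[c; SUM(e)→b](T) ⋈[c=f] π[f](ρ[x/v](S))))) → 1
E2 stepwise |·|:
  T → 3
  γ[c; SUM(e)→b](T) → 2
  S → 5
  ρ[x/v](S) → 5
  π[f](ρ[x/v](S)) → 5
  (γ[c; SUM(e)→b](T) ⋈[c=f] π[f](ρ[x/v](S))) → 1
  σ[f>=7]((γ[c; SUM(e)→b](T) ⋈[c=f] π[f](ρ[x/v](S)))) → 0
  π[c,b](σ[f>=7]((γ[c; SUM(e)→b](T) ⋈[c=f] π[f](ρ[x/v](S))))) → 0

E1 result:
c | b
4 | 11
E2 result:
c | b
(0 rows)
Witness: (4, 11) appears 1× in E1 but 0× in E2.

no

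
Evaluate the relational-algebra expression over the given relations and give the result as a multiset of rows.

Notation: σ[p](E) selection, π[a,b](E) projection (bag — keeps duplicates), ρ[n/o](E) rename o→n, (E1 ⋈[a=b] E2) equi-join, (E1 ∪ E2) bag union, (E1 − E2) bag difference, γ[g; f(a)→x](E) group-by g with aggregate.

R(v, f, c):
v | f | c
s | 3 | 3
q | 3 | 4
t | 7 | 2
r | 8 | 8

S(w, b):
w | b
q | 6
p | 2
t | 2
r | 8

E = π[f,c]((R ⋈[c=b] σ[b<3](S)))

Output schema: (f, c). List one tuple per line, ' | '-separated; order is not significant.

Per-node cardinality:
  R → 4
  S → 4
  σ[b<3](S) → 2
  (R ⋈[c=b] σ[b<3](S)) → 2
  π[f,c]((R ⋈[c=b] σ[b<3](S))) → 2

== RESULT ==
f | c
7 | 2
7 | 2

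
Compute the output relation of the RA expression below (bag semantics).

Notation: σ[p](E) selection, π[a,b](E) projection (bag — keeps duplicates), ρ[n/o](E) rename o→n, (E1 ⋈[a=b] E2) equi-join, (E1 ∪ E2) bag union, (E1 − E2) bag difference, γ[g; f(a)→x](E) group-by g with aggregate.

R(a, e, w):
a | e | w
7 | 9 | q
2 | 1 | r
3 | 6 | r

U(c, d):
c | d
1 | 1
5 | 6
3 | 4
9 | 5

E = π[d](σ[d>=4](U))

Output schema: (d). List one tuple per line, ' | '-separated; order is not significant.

Row counts bottom-up:
  U → 4
  σ[d>=4](U) → 3
  π[d](σ[d>=4](U)) → 3

== RESULT ==
d
4
5
6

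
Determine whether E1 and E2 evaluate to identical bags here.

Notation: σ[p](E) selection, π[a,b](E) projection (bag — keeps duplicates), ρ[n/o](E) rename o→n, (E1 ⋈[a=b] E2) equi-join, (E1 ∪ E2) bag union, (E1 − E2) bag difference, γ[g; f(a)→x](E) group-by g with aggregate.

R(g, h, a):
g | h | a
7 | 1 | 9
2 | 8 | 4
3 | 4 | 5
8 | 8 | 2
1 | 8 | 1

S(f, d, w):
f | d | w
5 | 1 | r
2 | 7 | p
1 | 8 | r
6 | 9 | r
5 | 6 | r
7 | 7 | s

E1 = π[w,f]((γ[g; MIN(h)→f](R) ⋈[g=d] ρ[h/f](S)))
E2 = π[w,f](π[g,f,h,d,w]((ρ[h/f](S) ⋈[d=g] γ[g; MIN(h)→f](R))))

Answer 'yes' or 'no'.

E1 row counts bottom-up:
  R → 5
  γ[g; MIN(h)→f](R) → 5
  S → 6
  ρ[h/f](S) → 6
  (γ[g; MIN(h)→f](R) ⋈[g=d] ρ[h/f](S)) → 4
  π[w,f]((γ[g; MIN(h)→f](R) ⋈[g=d] ρ[h/f](S))) → 4
E2 row counts bottom-up:
  S → 6
  ρ[h/f](S) → 6
  R → 5
  γ[g; MIN(h)→f](R) → 5
  (ρ[h/f](S) ⋈[d=g] γ[g; MIN(h)→f](R)) → 4
  π[g,f,h,d,w]((ρ[h/f](S) ⋈[d=g] γ[g; MIN(h)→f](R))) → 4
  π[w,f](π[g,f,h,d,w]((ρ[h/f](S) ⋈[d=g] γ[g; MIN(h)→f](R)))) → 4

E1 and E2 produce the same multiset:
w | f
p | 1
r | 8
r | 8
s | 1

yes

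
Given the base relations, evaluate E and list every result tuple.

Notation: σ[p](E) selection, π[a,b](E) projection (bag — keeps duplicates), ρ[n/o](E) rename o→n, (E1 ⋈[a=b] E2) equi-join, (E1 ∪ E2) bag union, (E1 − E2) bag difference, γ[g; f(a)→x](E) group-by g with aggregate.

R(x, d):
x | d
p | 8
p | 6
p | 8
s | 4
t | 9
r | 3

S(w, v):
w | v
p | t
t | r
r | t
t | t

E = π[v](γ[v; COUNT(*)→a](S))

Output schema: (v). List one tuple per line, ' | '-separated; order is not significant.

Stepwise |·|:
  S → 4
  γ[v; COUNT(*)→a](S) → 2
  π[v](γ[v; COUNT(*)→a](S)) → 2

== RESULT ==
v
r
t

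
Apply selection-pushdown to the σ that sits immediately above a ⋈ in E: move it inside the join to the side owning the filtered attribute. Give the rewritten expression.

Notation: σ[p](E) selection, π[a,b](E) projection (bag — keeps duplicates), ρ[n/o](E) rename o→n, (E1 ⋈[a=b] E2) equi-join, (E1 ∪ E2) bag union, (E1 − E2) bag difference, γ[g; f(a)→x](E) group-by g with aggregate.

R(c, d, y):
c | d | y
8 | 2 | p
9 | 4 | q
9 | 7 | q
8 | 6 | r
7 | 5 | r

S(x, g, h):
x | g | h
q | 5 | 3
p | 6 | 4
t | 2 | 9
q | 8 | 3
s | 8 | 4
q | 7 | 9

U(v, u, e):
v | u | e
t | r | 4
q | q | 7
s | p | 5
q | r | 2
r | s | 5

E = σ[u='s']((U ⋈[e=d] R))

σ filters on u, owned by the left side.
E' = (σ[u='s'](U) ⋈[e=d] R)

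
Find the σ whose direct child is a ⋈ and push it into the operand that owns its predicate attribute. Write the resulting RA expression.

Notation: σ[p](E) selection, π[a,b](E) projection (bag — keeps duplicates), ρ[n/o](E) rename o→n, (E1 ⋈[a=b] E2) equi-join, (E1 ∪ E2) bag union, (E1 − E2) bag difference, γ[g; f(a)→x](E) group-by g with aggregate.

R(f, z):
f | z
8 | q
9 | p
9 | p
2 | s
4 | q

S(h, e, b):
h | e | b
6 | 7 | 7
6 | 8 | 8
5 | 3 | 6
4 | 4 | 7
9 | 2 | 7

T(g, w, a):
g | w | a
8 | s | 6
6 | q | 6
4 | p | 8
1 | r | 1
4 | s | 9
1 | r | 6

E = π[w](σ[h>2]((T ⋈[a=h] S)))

σ filters on h, owned by the right side.
E' = π[w]((T ⋈[a=h] σ[h>2](S)))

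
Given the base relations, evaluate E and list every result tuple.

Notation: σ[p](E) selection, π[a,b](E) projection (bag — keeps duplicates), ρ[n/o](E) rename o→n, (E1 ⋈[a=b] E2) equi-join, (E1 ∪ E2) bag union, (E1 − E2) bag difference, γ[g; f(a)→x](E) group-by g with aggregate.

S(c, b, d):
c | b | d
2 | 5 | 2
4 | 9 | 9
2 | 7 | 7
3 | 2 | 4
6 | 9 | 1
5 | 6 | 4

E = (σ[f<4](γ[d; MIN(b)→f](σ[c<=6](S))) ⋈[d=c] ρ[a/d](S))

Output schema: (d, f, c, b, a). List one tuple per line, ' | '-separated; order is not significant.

Subexpression sizes:
  S → 6
  σ[c<=6](S) → 6
  γ[d; MIN(b)→f](σ[c<=6](S)) → 5
  σ[f<4](γ[d; MIN(b)→f](σ[c<=6](S))) → 1
  S → 6
  ρ[a/d](S) → 6
  (σ[f<4](γ[d; MIN(b)→f](σ[c<=6](S))) ⋈[d=c] ρ[a/d](S)) → 1

== RESULT ==
d | f | c | b | a
4 | 2 | 4 | 9 | 9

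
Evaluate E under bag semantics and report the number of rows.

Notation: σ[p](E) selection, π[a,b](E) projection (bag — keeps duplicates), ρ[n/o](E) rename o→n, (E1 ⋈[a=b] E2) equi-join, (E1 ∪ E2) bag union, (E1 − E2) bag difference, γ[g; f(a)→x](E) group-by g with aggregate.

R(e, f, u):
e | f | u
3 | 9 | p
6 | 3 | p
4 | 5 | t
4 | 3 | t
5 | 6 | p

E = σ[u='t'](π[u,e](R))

Subexpression sizes:
  R → 5
  π[u,e](R) → 5
  σ[u='t'](π[u,e](R)) → 2

|E| = 2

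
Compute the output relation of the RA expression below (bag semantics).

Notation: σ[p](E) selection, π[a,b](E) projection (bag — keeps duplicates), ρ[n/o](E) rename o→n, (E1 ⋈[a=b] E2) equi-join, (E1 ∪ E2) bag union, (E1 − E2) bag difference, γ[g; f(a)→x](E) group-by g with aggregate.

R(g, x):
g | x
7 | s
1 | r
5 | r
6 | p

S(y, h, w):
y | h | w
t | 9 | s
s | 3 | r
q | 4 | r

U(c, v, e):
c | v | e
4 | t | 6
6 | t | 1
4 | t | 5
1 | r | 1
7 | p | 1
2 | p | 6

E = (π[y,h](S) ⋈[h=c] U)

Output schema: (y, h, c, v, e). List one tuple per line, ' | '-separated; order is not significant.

Per-node cardinality:
  S → 3
  π[y,h](S) → 3
  U → 6
  (π[y,h](S) ⋈[h=c] U) → 2

== RESULT ==
y | h | c | v | e
q | 4 | 4 | t | 5
q | 4 | 4 | t | 6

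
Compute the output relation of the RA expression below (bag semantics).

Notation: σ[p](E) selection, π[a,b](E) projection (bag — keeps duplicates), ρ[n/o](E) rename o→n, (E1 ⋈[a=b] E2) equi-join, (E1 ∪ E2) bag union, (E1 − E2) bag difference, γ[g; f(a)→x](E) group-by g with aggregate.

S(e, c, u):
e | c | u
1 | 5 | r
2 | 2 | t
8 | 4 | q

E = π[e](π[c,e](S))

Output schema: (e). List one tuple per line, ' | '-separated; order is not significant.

Row counts bottom-up:
  S → 3
  π[c,e](S) → 3
  π[e](π[c,e](S)) → 3

== RESULT ==
e
1
2
8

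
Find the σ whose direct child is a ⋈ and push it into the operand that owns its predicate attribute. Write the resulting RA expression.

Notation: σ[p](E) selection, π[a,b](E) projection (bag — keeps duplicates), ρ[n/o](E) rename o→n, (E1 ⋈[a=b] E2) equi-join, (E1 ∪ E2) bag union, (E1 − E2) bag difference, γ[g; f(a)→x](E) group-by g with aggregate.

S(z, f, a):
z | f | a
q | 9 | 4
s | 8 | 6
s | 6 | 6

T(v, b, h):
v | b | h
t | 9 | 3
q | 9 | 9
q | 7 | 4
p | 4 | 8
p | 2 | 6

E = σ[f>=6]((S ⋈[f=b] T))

σ filters on f, owned by the left side.
E' = (σ[f>=6](S) ⋈[f=b] T)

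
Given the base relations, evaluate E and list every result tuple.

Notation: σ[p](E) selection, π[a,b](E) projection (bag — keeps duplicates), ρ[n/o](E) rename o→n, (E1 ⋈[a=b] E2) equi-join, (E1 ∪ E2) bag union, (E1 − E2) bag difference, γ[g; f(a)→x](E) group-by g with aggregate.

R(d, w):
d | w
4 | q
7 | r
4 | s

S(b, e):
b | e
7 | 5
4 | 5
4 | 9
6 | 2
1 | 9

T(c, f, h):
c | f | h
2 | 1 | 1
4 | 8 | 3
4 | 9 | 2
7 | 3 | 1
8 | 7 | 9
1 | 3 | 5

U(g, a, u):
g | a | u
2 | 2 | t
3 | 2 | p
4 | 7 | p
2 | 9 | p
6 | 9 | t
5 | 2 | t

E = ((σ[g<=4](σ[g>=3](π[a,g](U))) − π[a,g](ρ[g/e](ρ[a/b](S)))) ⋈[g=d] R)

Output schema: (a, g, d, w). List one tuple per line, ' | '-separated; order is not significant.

Row counts bottom-up:
  U → 6
  π[a,g](U) → 6
  σ[g>=3](π[a,g](U)) → 4
  σ[g<=4](σ[g>=3](π[a,g](U))) → 2
  S → 5
  ρ[a/b](S) → 5
  ρ[g/e](ρ[a/b](S)) → 5
  π[a,g](ρ[g/e](ρ[a/b](S))) → 5
  (σ[g<=4](σ[g>=3](π[a,g](U))) − π[a,g](ρ[g/e](ρ[a/b](S)))) → 2
  R → 3
  ((σ[g<=4](σ[g>=3](π[a,g](U))) − π[a,g](ρ[g/e](ρ[a/b](S)))) ⋈[g=d] R) → 2

== RESULT ==
a | g | d | w
7 | 4 | 4 | q
7 | 4 | 4 | s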